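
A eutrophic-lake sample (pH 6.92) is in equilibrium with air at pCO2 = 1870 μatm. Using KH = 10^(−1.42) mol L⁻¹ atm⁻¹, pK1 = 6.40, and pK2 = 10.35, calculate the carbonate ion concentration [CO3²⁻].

[CO3²⁻] = 0.0875 μmol/L

[CO2*] = KH · pCO2 = 10^(−1.42) × 1870×10^-6 = 7.110×10^-5 mol/L
α₀ = 1/(1 + K1/[H⁺] + K1K2/[H⁺]²) = 1/(1 + 10^+0.52 + 10^-2.91) = 0.2319
DIC = [CO2*]/α₀ = 7.110×10^-5 / 0.2319 = 0.3066 mmol/L
[CO3²⁻] = α₂·DIC; α₂ = 0.0002853, so [CO3²⁻] = 0.0002853 × 0.3066 = 8.75×10^-5 mmol/L = 0.0875 μmol/L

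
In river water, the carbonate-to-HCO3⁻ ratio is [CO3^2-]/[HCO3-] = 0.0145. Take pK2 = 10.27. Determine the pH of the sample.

pH = 8.43

From K2 = [H⁺][CO3^2-]/[HCO3-]:  pH = pK2 + log₁₀([CO3^2-]/[HCO3-])
log₁₀(0.0145) = -1.839
pH = 10.27 + (-1.839) = 8.43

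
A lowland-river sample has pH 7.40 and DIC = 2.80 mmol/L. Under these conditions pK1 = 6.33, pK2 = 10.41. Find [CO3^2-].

α₂ = 1 / (1 + [H⁺]/K2 + [H⁺]²/(K1K2)) = 1 / (1 + 10^+3.01 + 10^+1.94)
   = 1 / (1 + 1023.3 + 87.096) = 1/1111.4 = 0.0008998
[CO3²⁻] = α₂ × DIC = 0.0008998 × 2.80 = 0.00252 mmol/L = 2.52 μmol/L

[CO3²⁻] = 2.52 μmol/L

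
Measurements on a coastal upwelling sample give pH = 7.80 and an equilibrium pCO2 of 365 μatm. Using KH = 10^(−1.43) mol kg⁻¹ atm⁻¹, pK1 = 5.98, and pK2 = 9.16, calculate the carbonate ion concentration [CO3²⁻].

[CO3²⁻] = 0.0391 mmol/kg

[CO2*] = KH · pCO2 = 10^(−1.43) × 365×10^-6 = 1.356×10^-5 mol/kg
α₀ = 1/(1 + K1/[H⁺] + K1K2/[H⁺]²) = 1/(1 + 10^+1.82 + 10^+0.46) = 0.01430
DIC = [CO2*]/α₀ = 1.356×10^-5 / 0.01430 = 0.9486 mmol/kg
[CO3²⁻] = α₂·DIC; α₂ = 0.04123, so [CO3²⁻] = 0.04123 × 0.9486 = 0.0391 mmol/kg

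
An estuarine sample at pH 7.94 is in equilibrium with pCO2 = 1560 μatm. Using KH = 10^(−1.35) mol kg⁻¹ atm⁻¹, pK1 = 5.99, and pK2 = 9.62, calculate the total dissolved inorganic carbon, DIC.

DIC = 6.41 mmol/kg

[CO2*] = KH · pCO2 = 10^(−1.35) × 1560×10^-6 = 6.968×10^-5 mol/kg
α₀ = 1/(1 + K1/[H⁺] + K1K2/[H⁺]²) = 1/(1 + 10^+1.95 + 10^+0.27) = 0.01087
DIC = [CO2*]/α₀ = 6.968×10^-5 / 0.01087 = 6.41 mmol/kg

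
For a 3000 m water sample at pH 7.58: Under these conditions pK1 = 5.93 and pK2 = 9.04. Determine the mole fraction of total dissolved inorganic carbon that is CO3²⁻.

α₂ = 1 / (1 + [H⁺]/K2 + [H⁺]²/(K1K2)) = 1 / (1 + 10^+1.46 + 10^-0.19)
   = 1 / (1 + 28.840 + 0.64565) = 1/30.486 = 0.03280

α₂ = 0.0328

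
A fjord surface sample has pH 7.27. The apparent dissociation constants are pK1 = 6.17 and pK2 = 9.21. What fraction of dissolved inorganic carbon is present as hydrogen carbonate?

α₁ = 0.917

α₁ = 1 / (1 + [H⁺]/K1 + K2/[H⁺]) = 1 / (1 + 10^-1.10 + 10^-1.94)
   = 1 / (1 + 0.079433 + 0.011482) = 1/1.0909 = 0.9167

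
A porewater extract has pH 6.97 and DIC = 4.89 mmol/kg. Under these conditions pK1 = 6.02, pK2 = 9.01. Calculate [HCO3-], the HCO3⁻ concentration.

[HCO3⁻] = 4.36 mmol/kg

α₁ = 1 / (1 + [H⁺]/K1 + K2/[H⁺]) = 1 / (1 + 10^-0.95 + 10^-2.04)
   = 1 / (1 + 0.11220 + 0.0091201) = 1/1.1213 = 0.8918
[HCO3⁻] = α₁ × DIC = 0.8918 × 4.89 = 4.36 mmol/kg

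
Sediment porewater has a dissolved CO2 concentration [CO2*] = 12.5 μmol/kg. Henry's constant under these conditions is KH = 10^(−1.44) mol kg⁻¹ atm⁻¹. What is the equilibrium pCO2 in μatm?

pCO2 = 344 μatm

KH = 10^(−1.44) = 3.631×10^-2 mol kg⁻¹ atm⁻¹
pCO2 = [CO2*]/KH = 12.5×10^-6 / 3.631×10^-2 = 3.44×10^-4 atm = 344 μatm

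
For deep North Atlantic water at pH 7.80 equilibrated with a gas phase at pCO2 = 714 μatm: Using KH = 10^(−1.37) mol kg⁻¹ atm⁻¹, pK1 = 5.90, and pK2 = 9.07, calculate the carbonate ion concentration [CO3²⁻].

[CO2*] = KH · pCO2 = 10^(−1.37) × 714×10^-6 = 3.046×10^-5 mol/kg
α₀ = 1/(1 + K1/[H⁺] + K1K2/[H⁺]²) = 1/(1 + 10^+1.90 + 10^+0.63) = 0.01181
DIC = [CO2*]/α₀ = 3.046×10^-5 / 0.01181 = 2.580 mmol/kg
[CO3²⁻] = α₂·DIC; α₂ = 0.05036, so [CO3²⁻] = 0.05036 × 2.580 = 0.130 mmol/kg

[CO3²⁻] = 0.130 mmol/kg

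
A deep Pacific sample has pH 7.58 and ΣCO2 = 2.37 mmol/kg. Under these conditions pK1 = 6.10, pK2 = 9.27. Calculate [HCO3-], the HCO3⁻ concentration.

α₁ = 1 / (1 + [H⁺]/K1 + K2/[H⁺]) = 1 / (1 + 10^-1.48 + 10^-1.69)
   = 1 / (1 + 0.033113 + 0.020417) = 1/1.0535 = 0.9492
[HCO3⁻] = α₁ × DIC = 0.9492 × 2.37 = 2.25 mmol/kg

[HCO3⁻] = 2.25 mmol/kg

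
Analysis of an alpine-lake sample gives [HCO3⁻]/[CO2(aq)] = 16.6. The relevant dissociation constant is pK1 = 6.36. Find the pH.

pH = 7.58

From K1 = [H⁺][HCO3⁻]/[CO2(aq)]:  pH = pK1 + log₁₀([HCO3⁻]/[CO2(aq)])
log₁₀(16.6) = +1.220
pH = 6.36 + (+1.220) = 7.58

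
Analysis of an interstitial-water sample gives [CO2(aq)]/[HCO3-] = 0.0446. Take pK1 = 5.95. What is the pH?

From K1 = [H⁺][HCO3-]/[CO2(aq)]:  pH = pK1 − log₁₀([CO2(aq)]/[HCO3-])
log₁₀(0.0446) = -1.351
pH = 5.95 − (-1.351) = 7.30

pH = 7.30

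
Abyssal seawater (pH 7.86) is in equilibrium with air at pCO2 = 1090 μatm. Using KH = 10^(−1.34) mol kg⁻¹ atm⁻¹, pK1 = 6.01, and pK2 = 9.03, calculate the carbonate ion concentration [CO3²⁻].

[CO2*] = KH · pCO2 = 10^(−1.34) × 1090×10^-6 = 4.982×10^-5 mol/kg
α₀ = 1/(1 + K1/[H⁺] + K1K2/[H⁺]²) = 1/(1 + 10^+1.85 + 10^+0.68) = 0.01306
DIC = [CO2*]/α₀ = 4.982×10^-5 / 0.01306 = 3.815 mmol/kg
[CO3²⁻] = α₂·DIC; α₂ = 0.06250, so [CO3²⁻] = 0.06250 × 3.815 = 0.238 mmol/kg

[CO3²⁻] = 0.238 mmol/kg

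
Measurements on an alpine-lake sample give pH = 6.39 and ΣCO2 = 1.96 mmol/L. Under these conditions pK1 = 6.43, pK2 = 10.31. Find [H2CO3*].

α₀ = 1 / (1 + K1/[H⁺] + K1K2/[H⁺]²) = 1 / (1 + 10^-0.04 + 10^-3.96)
   = 1 / (1 + 0.91201 + 0.00010965) = 1/1.9121 = 0.5230
[CO2*] = α₀ × DIC = 0.5230 × 1.96 = 1.03 mmol/L

[CO2*] = 1.03 mmol/L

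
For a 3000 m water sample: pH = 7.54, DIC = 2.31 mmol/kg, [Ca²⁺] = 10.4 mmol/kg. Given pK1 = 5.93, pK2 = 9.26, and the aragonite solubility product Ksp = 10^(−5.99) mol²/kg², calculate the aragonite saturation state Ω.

Ω = 0.429

α₂ = 1 / (1 + [H⁺]/K2 + [H⁺]²/(K1K2)) = 1 / (1 + 10^+1.72 + 10^+0.11)
   = 1 / (1 + 52.481 + 1.2882) = 1/54.769 = 0.01826
[CO3²⁻] = α₂ × DIC = 0.01826 × 2.31 = 0.04218 mmol/kg
Ksp = 10^(−5.99) = 1.023×10^-6
Ω = [Ca²⁺][CO3²⁻]/Ksp = (10.4×10^-3)(4.218×10^-5) / 1.023×10^-6 = 0.429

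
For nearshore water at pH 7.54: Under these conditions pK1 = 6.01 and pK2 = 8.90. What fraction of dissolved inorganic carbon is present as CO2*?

α₀ = 1 / (1 + K1/[H⁺] + K1K2/[H⁺]²) = 1 / (1 + 10^+1.53 + 10^+0.17)
   = 1 / (1 + 33.884 + 1.4791) = 1/36.364 = 0.02750

α₀ = 0.0275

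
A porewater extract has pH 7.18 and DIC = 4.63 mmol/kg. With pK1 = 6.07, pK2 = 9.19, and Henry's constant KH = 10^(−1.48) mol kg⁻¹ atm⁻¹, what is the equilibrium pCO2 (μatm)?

pCO2 = 9980 μatm

α₀ = 1 / (1 + K1/[H⁺] + K1K2/[H⁺]²) = 1 / (1 + 10^+1.11 + 10^-0.90)
   = 1 / (1 + 12.882 + 0.12589) = 1/14.008 = 0.07139
[CO2*] = α₀ × DIC = 0.07139 × 4.63 = 0.3305 mmol/kg
pCO2 = [CO2*]/KH = 3.305×10^-4 / 3.311×10^-2 = 9980 μatm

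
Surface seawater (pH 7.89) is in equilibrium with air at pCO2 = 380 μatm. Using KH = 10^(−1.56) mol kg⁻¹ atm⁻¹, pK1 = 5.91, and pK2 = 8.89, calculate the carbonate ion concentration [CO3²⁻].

[CO3²⁻] = 0.100 mmol/kg

[CO2*] = KH · pCO2 = 10^(−1.56) × 380×10^-6 = 1.047×10^-5 mol/kg
α₀ = 1/(1 + K1/[H⁺] + K1K2/[H⁺]²) = 1/(1 + 10^+1.98 + 10^+0.98) = 0.009430
DIC = [CO2*]/α₀ = 1.047×10^-5 / 0.009430 = 1.110 mmol/kg
[CO3²⁻] = α₂·DIC; α₂ = 0.09005, so [CO3²⁻] = 0.09005 × 1.110 = 0.100 mmol/kg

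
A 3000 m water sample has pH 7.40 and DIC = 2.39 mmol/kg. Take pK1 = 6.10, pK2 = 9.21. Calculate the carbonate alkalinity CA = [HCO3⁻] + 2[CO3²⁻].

CA = 2.31 mmol/kg

CA = [HCO3⁻] + 2[CO3²⁻] = (α₁ + 2α₂)·DIC
At pH 7.40: [H⁺]/K1 = 10^-1.30 = 0.050119, K2/[H⁺] = 10^-1.81 = 0.015488
α₁ = 1/(1 + 0.050119 + 0.015488) = 1/1.0656 = 0.9384; α₂ = α₁·K2/[H⁺] = 0.01453
α₁ + 2α₂ = 0.9675
CA = 0.9675 × 2.39 = 2.31 mmol/kg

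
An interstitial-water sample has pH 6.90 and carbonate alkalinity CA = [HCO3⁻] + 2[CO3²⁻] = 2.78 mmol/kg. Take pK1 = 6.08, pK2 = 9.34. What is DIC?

DIC = 3.19 mmol/kg

CA = [HCO3⁻] + 2[CO3²⁻] = (α₁ + 2α₂)·DIC
At pH 6.90: [H⁺]/K1 = 10^-0.82 = 0.15136, K2/[H⁺] = 10^-2.44 = 0.0036308
α₁ = 1/(1 + 0.15136 + 0.0036308) = 1/1.1550 = 0.8658; α₂ = α₁·K2/[H⁺] = 0.003144
α₁ + 2α₂ = 0.8721
DIC = CA / (α₁ + 2α₂) = 2.78 / 0.8721 = 3.19 mmol/kg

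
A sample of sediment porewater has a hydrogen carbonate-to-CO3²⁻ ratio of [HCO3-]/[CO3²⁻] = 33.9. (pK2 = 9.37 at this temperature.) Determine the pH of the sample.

From K2 = [H⁺][CO3²⁻]/[HCO3-]:  pH = pK2 − log₁₀([HCO3-]/[CO3²⁻])
log₁₀(33.9) = +1.530
pH = 9.37 − (+1.530) = 7.84

pH = 7.84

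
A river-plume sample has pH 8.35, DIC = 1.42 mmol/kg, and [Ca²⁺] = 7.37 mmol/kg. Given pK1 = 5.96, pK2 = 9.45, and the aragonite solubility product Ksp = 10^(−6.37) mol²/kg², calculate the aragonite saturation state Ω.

Ω = 1.80

α₂ = 1 / (1 + [H⁺]/K2 + [H⁺]²/(K1K2)) = 1 / (1 + 10^+1.10 + 10^-1.29)
   = 1 / (1 + 12.589 + 0.051286) = 1/13.641 = 0.07331
[CO3²⁻] = α₂ × DIC = 0.07331 × 1.42 = 0.1041 mmol/kg
Ksp = 10^(−6.37) = 4.266×10^-7
Ω = [Ca²⁺][CO3²⁻]/Ksp = (7.37×10^-3)(1.041×10^-4) / 4.266×10^-7 = 1.80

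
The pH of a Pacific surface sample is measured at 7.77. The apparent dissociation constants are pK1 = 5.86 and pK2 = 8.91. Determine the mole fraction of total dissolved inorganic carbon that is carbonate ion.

α₂ = 1 / (1 + [H⁺]/K2 + [H⁺]²/(K1K2)) = 1 / (1 + 10^+1.14 + 10^-0.77)
   = 1 / (1 + 13.804 + 0.16982) = 1/14.974 = 0.06678

α₂ = 0.0668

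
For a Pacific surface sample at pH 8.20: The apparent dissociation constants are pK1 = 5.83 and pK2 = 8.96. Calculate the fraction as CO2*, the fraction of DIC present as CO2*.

α₀ = 1 / (1 + K1/[H⁺] + K1K2/[H⁺]²) = 1 / (1 + 10^+2.37 + 10^+1.61)
   = 1 / (1 + 234.42 + 40.738) = 1/276.16 = 0.003621

α₀ = 0.00362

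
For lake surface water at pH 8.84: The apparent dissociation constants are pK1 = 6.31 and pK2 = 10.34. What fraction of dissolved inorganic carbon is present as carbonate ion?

α₂ = 1 / (1 + [H⁺]/K2 + [H⁺]²/(K1K2)) = 1 / (1 + 10^+1.50 + 10^-1.03)
   = 1 / (1 + 31.623 + 0.093325) = 1/32.716 = 0.03057

α₂ = 0.0306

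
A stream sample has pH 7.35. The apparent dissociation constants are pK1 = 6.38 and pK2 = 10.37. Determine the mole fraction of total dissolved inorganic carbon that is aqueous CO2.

α₀ = 0.0967

α₀ = 1 / (1 + K1/[H⁺] + K1K2/[H⁺]²) = 1 / (1 + 10^+0.97 + 10^-2.05)
   = 1 / (1 + 9.3325 + 0.0089125) = 1/10.341 = 0.09670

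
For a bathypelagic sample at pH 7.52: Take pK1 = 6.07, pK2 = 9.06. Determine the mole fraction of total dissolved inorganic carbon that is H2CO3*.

α₀ = 0.0333

α₀ = 1 / (1 + K1/[H⁺] + K1K2/[H⁺]²) = 1 / (1 + 10^+1.45 + 10^-0.09)
   = 1 / (1 + 28.184 + 0.81283) = 1/29.997 = 0.03334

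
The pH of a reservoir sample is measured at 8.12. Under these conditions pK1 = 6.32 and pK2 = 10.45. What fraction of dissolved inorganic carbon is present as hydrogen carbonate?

α₁ = 1 / (1 + [H⁺]/K1 + K2/[H⁺]) = 1 / (1 + 10^-1.80 + 10^-2.33)
   = 1 / (1 + 0.015849 + 0.0046774) = 1/1.0205 = 0.9799

α₁ = 0.980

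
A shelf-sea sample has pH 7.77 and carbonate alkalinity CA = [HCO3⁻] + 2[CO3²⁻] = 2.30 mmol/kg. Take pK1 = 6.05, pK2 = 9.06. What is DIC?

CA = [HCO3⁻] + 2[CO3²⁻] = (α₁ + 2α₂)·DIC
At pH 7.77: [H⁺]/K1 = 10^-1.72 = 0.019055, K2/[H⁺] = 10^-1.29 = 0.051286
α₁ = 1/(1 + 0.019055 + 0.051286) = 1/1.0703 = 0.9343; α₂ = α₁·K2/[H⁺] = 0.04792
α₁ + 2α₂ = 1.0301
DIC = CA / (α₁ + 2α₂) = 2.30 / 1.0301 = 2.23 mmol/kg

DIC = 2.23 mmol/kg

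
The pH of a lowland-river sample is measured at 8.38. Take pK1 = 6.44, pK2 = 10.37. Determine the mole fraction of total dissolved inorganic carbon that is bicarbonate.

α₁ = 0.979

α₁ = 1 / (1 + [H⁺]/K1 + K2/[H⁺]) = 1 / (1 + 10^-1.94 + 10^-1.99)
   = 1 / (1 + 0.011482 + 0.010233) = 1/1.0217 = 0.9787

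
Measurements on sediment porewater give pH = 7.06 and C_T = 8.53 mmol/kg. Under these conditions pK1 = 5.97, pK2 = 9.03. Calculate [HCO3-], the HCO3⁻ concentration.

[HCO3⁻] = 7.81 mmol/kg

α₁ = 1 / (1 + [H⁺]/K1 + K2/[H⁺]) = 1 / (1 + 10^-1.09 + 10^-1.97)
   = 1 / (1 + 0.081283 + 0.010715) = 1/1.0920 = 0.9158
[HCO3⁻] = α₁ × DIC = 0.9158 × 8.53 = 7.81 mmol/kg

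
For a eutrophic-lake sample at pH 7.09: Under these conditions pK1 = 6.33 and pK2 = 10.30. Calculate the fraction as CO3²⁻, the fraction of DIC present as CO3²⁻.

α₂ = 1 / (1 + [H⁺]/K2 + [H⁺]²/(K1K2)) = 1 / (1 + 10^+3.21 + 10^+2.45)
   = 1 / (1 + 1621.8 + 281.84) = 1/1904.6 = 0.0005250

α₂ = 0.000525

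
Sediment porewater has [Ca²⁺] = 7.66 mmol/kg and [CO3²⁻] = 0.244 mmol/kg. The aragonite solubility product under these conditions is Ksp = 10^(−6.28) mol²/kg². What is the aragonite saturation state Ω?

Ω = 3.56

Ksp = 10^(−6.28) = 5.248×10^-7
Ω = [Ca²⁺][CO3²⁻]/Ksp = (7.66×10^-3)(0.244×10^-3) / 5.248×10^-7 = 3.56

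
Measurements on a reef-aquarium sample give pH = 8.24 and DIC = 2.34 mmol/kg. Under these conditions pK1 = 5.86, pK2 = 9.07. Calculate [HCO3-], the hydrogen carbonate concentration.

[HCO3⁻] = 2.03 mmol/kg

α₁ = 1 / (1 + [H⁺]/K1 + K2/[H⁺]) = 1 / (1 + 10^-2.38 + 10^-0.83)
   = 1 / (1 + 0.0041687 + 0.14791) = 1/1.1521 = 0.8680
[HCO3⁻] = α₁ × DIC = 0.8680 × 2.34 = 2.03 mmol/kg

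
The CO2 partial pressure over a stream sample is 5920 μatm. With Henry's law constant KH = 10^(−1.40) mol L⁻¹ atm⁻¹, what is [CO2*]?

KH = 10^(−1.40) = 3.981×10^-2 mol L⁻¹ atm⁻¹
[CO2*] = KH · pCO2 = 3.981×10^-2 × 5920×10^-6 atm = 2.36×10^-4 mol/L

[CO2*] = 236 μmol/L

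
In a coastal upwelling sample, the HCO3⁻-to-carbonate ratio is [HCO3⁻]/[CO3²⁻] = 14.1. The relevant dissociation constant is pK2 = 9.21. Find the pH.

pH = 8.06

From K2 = [H⁺][CO3²⁻]/[HCO3⁻]:  pH = pK2 − log₁₀([HCO3⁻]/[CO3²⁻])
log₁₀(14.1) = +1.149
pH = 9.21 − (+1.149) = 8.06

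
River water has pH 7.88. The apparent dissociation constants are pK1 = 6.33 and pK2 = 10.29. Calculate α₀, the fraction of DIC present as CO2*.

α₀ = 1 / (1 + K1/[H⁺] + K1K2/[H⁺]²) = 1 / (1 + 10^+1.55 + 10^-0.86)
   = 1 / (1 + 35.481 + 0.13804) = 1/36.619 = 0.02731

α₀ = 0.0273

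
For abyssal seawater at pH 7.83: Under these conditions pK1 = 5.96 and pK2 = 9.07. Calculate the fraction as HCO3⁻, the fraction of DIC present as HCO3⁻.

α₁ = 1 / (1 + [H⁺]/K1 + K2/[H⁺]) = 1 / (1 + 10^-1.87 + 10^-1.24)
   = 1 / (1 + 0.013490 + 0.057544) = 1/1.0710 = 0.9337

α₁ = 0.934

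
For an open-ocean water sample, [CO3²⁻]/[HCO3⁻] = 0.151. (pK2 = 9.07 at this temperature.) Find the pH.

From K2 = [H⁺][CO3²⁻]/[HCO3⁻]:  pH = pK2 + log₁₀([CO3²⁻]/[HCO3⁻])
log₁₀(0.151) = -0.821
pH = 9.07 + (-0.821) = 8.25

pH = 8.25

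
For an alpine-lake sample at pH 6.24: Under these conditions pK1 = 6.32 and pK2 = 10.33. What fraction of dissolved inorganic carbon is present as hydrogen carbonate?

α₁ = 1 / (1 + [H⁺]/K1 + K2/[H⁺]) = 1 / (1 + 10^+0.08 + 10^-4.09)
   = 1 / (1 + 1.2023 + 8.1283×10^-5) = 1/2.2023 = 0.4541

α₁ = 0.454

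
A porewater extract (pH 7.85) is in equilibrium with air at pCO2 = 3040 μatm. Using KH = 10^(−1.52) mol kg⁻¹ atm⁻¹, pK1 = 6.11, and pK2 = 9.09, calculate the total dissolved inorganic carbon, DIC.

[CO2*] = KH · pCO2 = 10^(−1.52) × 3040×10^-6 = 9.181×10^-5 mol/kg
α₀ = 1/(1 + K1/[H⁺] + K1K2/[H⁺]²) = 1/(1 + 10^+1.74 + 10^+0.50) = 0.01692
DIC = [CO2*]/α₀ = 9.181×10^-5 / 0.01692 = 5.43 mmol/kg

DIC = 5.43 mmol/kg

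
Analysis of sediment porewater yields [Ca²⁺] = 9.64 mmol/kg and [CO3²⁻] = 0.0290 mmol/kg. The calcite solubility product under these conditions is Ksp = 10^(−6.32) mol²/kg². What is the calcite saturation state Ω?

Ω = 0.584

Ksp = 10^(−6.32) = 4.786×10^-7
Ω = [Ca²⁺][CO3²⁻]/Ksp = (9.64×10^-3)(0.0290×10^-3) / 4.786×10^-7 = 0.584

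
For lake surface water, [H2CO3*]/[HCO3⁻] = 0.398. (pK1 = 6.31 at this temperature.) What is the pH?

pH = 6.71

From K1 = [H⁺][HCO3⁻]/[H2CO3*]:  pH = pK1 − log₁₀([H2CO3*]/[HCO3⁻])
log₁₀(0.398) = -0.400
pH = 6.31 − (-0.400) = 6.71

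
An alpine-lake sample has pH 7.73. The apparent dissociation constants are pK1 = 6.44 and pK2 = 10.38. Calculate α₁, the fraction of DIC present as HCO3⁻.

α₁ = 1 / (1 + [H⁺]/K1 + K2/[H⁺]) = 1 / (1 + 10^-1.29 + 10^-2.65)
   = 1 / (1 + 0.051286 + 0.0022387) = 1/1.0535 = 0.9492

α₁ = 0.949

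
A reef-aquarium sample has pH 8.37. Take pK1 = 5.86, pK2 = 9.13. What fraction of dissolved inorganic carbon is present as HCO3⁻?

α₁ = 0.850

α₁ = 1 / (1 + [H⁺]/K1 + K2/[H⁺]) = 1 / (1 + 10^-2.51 + 10^-0.76)
   = 1 / (1 + 0.0030903 + 0.17378) = 1/1.1769 = 0.8497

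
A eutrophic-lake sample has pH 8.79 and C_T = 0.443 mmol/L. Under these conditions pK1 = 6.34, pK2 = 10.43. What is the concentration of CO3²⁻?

α₂ = 1 / (1 + [H⁺]/K2 + [H⁺]²/(K1K2)) = 1 / (1 + 10^+1.64 + 10^-0.81)
   = 1 / (1 + 43.652 + 0.15488) = 1/44.806 = 0.02232
[CO3²⁻] = α₂ × DIC = 0.02232 × 0.443 = 0.00989 mmol/L = 9.89 μmol/L

[CO3²⁻] = 9.89 μmol/L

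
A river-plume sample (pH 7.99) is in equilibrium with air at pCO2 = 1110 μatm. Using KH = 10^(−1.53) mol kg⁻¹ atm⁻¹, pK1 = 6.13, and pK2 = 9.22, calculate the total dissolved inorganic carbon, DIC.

DIC = 2.55 mmol/kg

[CO2*] = KH · pCO2 = 10^(−1.53) × 1110×10^-6 = 3.276×10^-5 mol/kg
α₀ = 1/(1 + K1/[H⁺] + K1K2/[H⁺]²) = 1/(1 + 10^+1.86 + 10^+0.63) = 0.01287
DIC = [CO2*]/α₀ = 3.276×10^-5 / 0.01287 = 2.55 mmol/kg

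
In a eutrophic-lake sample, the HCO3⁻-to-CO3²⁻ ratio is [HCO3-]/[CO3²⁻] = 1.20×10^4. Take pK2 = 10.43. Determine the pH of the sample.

From K2 = [H⁺][CO3²⁻]/[HCO3-]:  pH = pK2 − log₁₀([HCO3-]/[CO3²⁻])
log₁₀(1.20×10^4) = +4.079
pH = 10.43 − (+4.079) = 6.35

pH = 6.35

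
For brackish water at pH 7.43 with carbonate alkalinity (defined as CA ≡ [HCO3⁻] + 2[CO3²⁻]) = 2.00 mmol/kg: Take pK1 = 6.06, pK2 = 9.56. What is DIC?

CA = [HCO3⁻] + 2[CO3²⁻] = (α₁ + 2α₂)·DIC
At pH 7.43: [H⁺]/K1 = 10^-1.37 = 0.042658, K2/[H⁺] = 10^-2.13 = 0.0074131
α₁ = 1/(1 + 0.042658 + 0.0074131) = 1/1.0501 = 0.9523; α₂ = α₁·K2/[H⁺] = 0.007060
α₁ + 2α₂ = 0.9664
DIC = CA / (α₁ + 2α₂) = 2.00 / 0.9664 = 2.07 mmol/kg

DIC = 2.07 mmol/kg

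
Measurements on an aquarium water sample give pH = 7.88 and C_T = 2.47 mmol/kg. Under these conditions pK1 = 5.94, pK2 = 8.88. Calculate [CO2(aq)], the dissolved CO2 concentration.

α₀ = 1 / (1 + K1/[H⁺] + K1K2/[H⁺]²) = 1 / (1 + 10^+1.94 + 10^+0.94)
   = 1 / (1 + 87.096 + 8.7096) = 1/96.806 = 0.01033
[CO2*] = α₀ × DIC = 0.01033 × 2.47 = 0.0255 mmol/kg

[CO2*] = 0.0255 mmol/kg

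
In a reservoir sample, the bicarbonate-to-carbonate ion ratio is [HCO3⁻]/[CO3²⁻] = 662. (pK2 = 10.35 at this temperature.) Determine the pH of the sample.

pH = 7.53

From K2 = [H⁺][CO3²⁻]/[HCO3⁻]:  pH = pK2 − log₁₀([HCO3⁻]/[CO3²⁻])
log₁₀(662) = +2.821
pH = 10.35 − (+2.821) = 7.53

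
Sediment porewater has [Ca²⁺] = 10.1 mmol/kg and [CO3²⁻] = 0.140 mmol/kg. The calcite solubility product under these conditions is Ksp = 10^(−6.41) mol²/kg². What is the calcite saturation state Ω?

Ω = 3.63

Ksp = 10^(−6.41) = 3.890×10^-7
Ω = [Ca²⁺][CO3²⁻]/Ksp = (10.1×10^-3)(0.140×10^-3) / 3.890×10^-7 = 3.63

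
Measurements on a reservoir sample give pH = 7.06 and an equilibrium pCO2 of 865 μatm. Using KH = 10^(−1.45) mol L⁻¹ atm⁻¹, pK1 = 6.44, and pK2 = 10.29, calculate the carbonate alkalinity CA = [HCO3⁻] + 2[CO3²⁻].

[CO2*] = KH · pCO2 = 10^(−1.45) × 865×10^-6 = 3.069×10^-5 mol/L
α₀ = 1/(1 + K1/[H⁺] + K1K2/[H⁺]²) = 1/(1 + 10^+0.62 + 10^-2.61) = 0.1934
DIC = [CO2*]/α₀ = 3.069×10^-5 / 0.1934 = 0.1587 mmol/L
CA = (α₁ + 2α₂)·DIC = (0.8061 + 2×0.0004747) × 0.1587 = 0.128 mmol/L

CA = 0.128 mmol/L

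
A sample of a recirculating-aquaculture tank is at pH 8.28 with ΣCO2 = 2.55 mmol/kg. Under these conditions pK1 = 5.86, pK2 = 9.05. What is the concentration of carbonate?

α₂ = 1 / (1 + [H⁺]/K2 + [H⁺]²/(K1K2)) = 1 / (1 + 10^+0.77 + 10^-1.65)
   = 1 / (1 + 5.8884 + 0.022387) = 1/6.9108 = 0.1447
[CO3²⁻] = α₂ × DIC = 0.1447 × 2.55 = 0.369 mmol/kg

[CO3²⁻] = 0.369 mmol/kg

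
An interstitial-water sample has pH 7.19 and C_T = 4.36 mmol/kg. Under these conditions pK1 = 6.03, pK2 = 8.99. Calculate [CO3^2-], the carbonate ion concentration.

[CO3²⁻] = 0.0637 mmol/kg

α₂ = 1 / (1 + [H⁺]/K2 + [H⁺]²/(K1K2)) = 1 / (1 + 10^+1.80 + 10^+0.64)
   = 1 / (1 + 63.096 + 4.3652) = 1/68.461 = 0.01461
[CO3²⁻] = α₂ × DIC = 0.01461 × 4.36 = 0.0637 mmol/kg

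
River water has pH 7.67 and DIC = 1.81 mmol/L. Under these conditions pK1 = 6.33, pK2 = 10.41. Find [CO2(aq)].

[CO2*] = 0.0790 mmol/L

α₀ = 1 / (1 + K1/[H⁺] + K1K2/[H⁺]²) = 1 / (1 + 10^+1.34 + 10^-1.40)
   = 1 / (1 + 21.878 + 0.039811) = 1/22.917 = 0.04363
[CO2*] = α₀ × DIC = 0.04363 × 1.81 = 0.0790 mmol/L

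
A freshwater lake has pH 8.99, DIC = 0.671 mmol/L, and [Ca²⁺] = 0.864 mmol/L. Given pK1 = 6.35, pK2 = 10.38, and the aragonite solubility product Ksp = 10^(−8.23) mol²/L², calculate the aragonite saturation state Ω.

Ω = 3.85

α₂ = 1 / (1 + [H⁺]/K2 + [H⁺]²/(K1K2)) = 1 / (1 + 10^+1.39 + 10^-1.25)
   = 1 / (1 + 24.547 + 0.056234) = 1/25.603 = 0.03906
[CO3²⁻] = α₂ × DIC = 0.03906 × 0.671 = 0.02621 mmol/L
Ksp = 10^(−8.23) = 5.888×10^-9
Ω = [Ca²⁺][CO3²⁻]/Ksp = (0.864×10^-3)(2.621×10^-5) / 5.888×10^-9 = 3.85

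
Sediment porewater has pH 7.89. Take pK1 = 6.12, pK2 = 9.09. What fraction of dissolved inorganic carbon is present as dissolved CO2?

α₀ = 1 / (1 + K1/[H⁺] + K1K2/[H⁺]²) = 1 / (1 + 10^+1.77 + 10^+0.57)
   = 1 / (1 + 58.884 + 3.7154) = 1/63.600 = 0.01572

α₀ = 0.0157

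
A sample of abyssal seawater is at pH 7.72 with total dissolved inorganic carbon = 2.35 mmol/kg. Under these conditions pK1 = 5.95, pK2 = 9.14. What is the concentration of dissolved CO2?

[CO2*] = 0.0378 mmol/kg

α₀ = 1 / (1 + K1/[H⁺] + K1K2/[H⁺]²) = 1 / (1 + 10^+1.77 + 10^+0.35)
   = 1 / (1 + 58.884 + 2.2387) = 1/62.123 = 0.01610
[CO2*] = α₀ × DIC = 0.01610 × 2.35 = 0.0378 mmol/kg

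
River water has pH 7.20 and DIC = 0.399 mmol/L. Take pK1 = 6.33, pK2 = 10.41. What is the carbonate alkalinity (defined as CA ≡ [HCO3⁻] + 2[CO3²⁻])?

CA = [HCO3⁻] + 2[CO3²⁻] = (α₁ + 2α₂)·DIC
At pH 7.20: [H⁺]/K1 = 10^-0.87 = 0.13490, K2/[H⁺] = 10^-3.21 = 0.00061660
α₁ = 1/(1 + 0.13490 + 0.00061660) = 1/1.1355 = 0.8807; α₂ = α₁·K2/[H⁺] = 0.0005430
α₁ + 2α₂ = 0.8817
CA = 0.8817 × 0.399 = 0.352 mmol/L

CA = 0.352 mmol/L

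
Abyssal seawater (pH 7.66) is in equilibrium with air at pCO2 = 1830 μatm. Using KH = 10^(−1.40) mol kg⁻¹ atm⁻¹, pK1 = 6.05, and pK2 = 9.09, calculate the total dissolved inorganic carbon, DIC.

[CO2*] = KH · pCO2 = 10^(−1.40) × 1830×10^-6 = 7.285×10^-5 mol/kg
α₀ = 1/(1 + K1/[H⁺] + K1K2/[H⁺]²) = 1/(1 + 10^+1.61 + 10^+0.18) = 0.02312
DIC = [CO2*]/α₀ = 7.285×10^-5 / 0.02312 = 3.15 mmol/kg

DIC = 3.15 mmol/kg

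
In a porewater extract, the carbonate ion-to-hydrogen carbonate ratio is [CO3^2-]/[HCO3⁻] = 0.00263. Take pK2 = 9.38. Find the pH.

From K2 = [H⁺][CO3^2-]/[HCO3⁻]:  pH = pK2 + log₁₀([CO3^2-]/[HCO3⁻])
log₁₀(0.00263) = -2.580
pH = 9.38 + (-2.580) = 6.80

pH = 6.80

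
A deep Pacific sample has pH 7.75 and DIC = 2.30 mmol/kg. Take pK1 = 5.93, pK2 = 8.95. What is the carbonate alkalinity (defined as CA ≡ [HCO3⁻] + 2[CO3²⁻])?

CA = [HCO3⁻] + 2[CO3²⁻] = (α₁ + 2α₂)·DIC
At pH 7.75: [H⁺]/K1 = 10^-1.82 = 0.015136, K2/[H⁺] = 10^-1.20 = 0.063096
α₁ = 1/(1 + 0.015136 + 0.063096) = 1/1.0782 = 0.9274; α₂ = α₁·K2/[H⁺] = 0.05852
α₁ + 2α₂ = 1.0445
CA = 1.0445 × 2.30 = 2.40 mmol/kg

CA = 2.40 mmol/kg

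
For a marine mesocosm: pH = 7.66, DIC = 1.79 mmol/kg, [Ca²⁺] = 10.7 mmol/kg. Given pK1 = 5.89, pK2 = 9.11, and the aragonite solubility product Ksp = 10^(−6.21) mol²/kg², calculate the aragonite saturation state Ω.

Ω = 1.05

α₂ = 1 / (1 + [H⁺]/K2 + [H⁺]²/(K1K2)) = 1 / (1 + 10^+1.45 + 10^-0.32)
   = 1 / (1 + 28.184 + 0.47863) = 1/29.662 = 0.03371
[CO3²⁻] = α₂ × DIC = 0.03371 × 1.79 = 0.06035 mmol/kg
Ksp = 10^(−6.21) = 6.166×10^-7
Ω = [Ca²⁺][CO3²⁻]/Ksp = (10.7×10^-3)(6.035×10^-5) / 6.166×10^-7 = 1.05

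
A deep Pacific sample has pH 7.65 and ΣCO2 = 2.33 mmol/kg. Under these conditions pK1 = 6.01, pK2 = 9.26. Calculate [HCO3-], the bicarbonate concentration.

α₁ = 1 / (1 + [H⁺]/K1 + K2/[H⁺]) = 1 / (1 + 10^-1.64 + 10^-1.61)
   = 1 / (1 + 0.022909 + 0.024547) = 1/1.0475 = 0.9547
[HCO3⁻] = α₁ × DIC = 0.9547 × 2.33 = 2.22 mmol/kg

[HCO3⁻] = 2.22 mmol/kg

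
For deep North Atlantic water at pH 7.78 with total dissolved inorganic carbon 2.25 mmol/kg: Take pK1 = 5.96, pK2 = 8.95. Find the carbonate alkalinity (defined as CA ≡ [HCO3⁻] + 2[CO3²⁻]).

CA = 2.36 mmol/kg

CA = [HCO3⁻] + 2[CO3²⁻] = (α₁ + 2α₂)·DIC
At pH 7.78: [H⁺]/K1 = 10^-1.82 = 0.015136, K2/[H⁺] = 10^-1.17 = 0.067608
α₁ = 1/(1 + 0.015136 + 0.067608) = 1/1.0827 = 0.9236; α₂ = α₁·K2/[H⁺] = 0.06244
α₁ + 2α₂ = 1.0485
CA = 1.0485 × 2.25 = 2.36 mmol/kg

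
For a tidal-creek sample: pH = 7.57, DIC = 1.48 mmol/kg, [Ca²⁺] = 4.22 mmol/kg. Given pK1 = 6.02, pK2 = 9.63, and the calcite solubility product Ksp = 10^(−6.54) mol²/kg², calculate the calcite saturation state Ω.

α₂ = 1 / (1 + [H⁺]/K2 + [H⁺]²/(K1K2)) = 1 / (1 + 10^+2.06 + 10^+0.51)
   = 1 / (1 + 114.82 + 3.2359) = 1/119.05 = 0.008400
[CO3²⁻] = α₂ × DIC = 0.008400 × 1.48 = 0.01243 mmol/kg = 12.43 μmol/kg
Ksp = 10^(−6.54) = 2.884×10^-7
Ω = [Ca²⁺][CO3²⁻]/Ksp = (4.22×10^-3)(1.243×10^-5) / 2.884×10^-7 = 0.182

Ω = 0.182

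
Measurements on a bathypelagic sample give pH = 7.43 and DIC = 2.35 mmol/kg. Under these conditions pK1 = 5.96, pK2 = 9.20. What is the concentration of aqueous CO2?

α₀ = 1 / (1 + K1/[H⁺] + K1K2/[H⁺]²) = 1 / (1 + 10^+1.47 + 10^-0.30)
   = 1 / (1 + 29.512 + 0.50119) = 1/31.013 = 0.03224
[CO2*] = α₀ × DIC = 0.03224 × 2.35 = 0.0758 mmol/kg

[CO2*] = 0.0758 mmol/kg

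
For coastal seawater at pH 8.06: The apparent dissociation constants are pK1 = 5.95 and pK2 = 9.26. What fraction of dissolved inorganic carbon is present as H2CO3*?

α₀ = 0.00725

α₀ = 1 / (1 + K1/[H⁺] + K1K2/[H⁺]²) = 1 / (1 + 10^+2.11 + 10^+0.91)
   = 1 / (1 + 128.82 + 8.1283) = 1/137.95 = 0.007249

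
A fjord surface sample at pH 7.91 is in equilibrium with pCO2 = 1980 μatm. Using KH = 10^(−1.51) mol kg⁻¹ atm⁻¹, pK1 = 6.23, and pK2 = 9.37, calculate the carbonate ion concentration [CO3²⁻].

[CO2*] = KH · pCO2 = 10^(−1.51) × 1980×10^-6 = 6.119×10^-5 mol/kg
α₀ = 1/(1 + K1/[H⁺] + K1K2/[H⁺]²) = 1/(1 + 10^+1.68 + 10^+0.22) = 0.01979
DIC = [CO2*]/α₀ = 6.119×10^-5 / 0.01979 = 3.091 mmol/kg
[CO3²⁻] = α₂·DIC; α₂ = 0.03285, so [CO3²⁻] = 0.03285 × 3.091 = 0.102 mmol/kg

[CO3²⁻] = 0.102 mmol/kg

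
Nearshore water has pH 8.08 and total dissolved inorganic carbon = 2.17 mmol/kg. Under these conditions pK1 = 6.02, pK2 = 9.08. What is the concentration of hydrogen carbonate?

[HCO3⁻] = 1.96 mmol/kg

α₁ = 1 / (1 + [H⁺]/K1 + K2/[H⁺]) = 1 / (1 + 10^-2.06 + 10^-1.00)
   = 1 / (1 + 0.0087096 + 0.10000) = 1/1.1087 = 0.9019
[HCO3⁻] = α₁ × DIC = 0.9019 × 2.17 = 1.96 mmol/kg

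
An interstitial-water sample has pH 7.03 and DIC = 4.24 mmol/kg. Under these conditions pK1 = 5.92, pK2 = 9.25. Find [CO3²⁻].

[CO3²⁻] = 0.0236 mmol/kg

α₂ = 1 / (1 + [H⁺]/K2 + [H⁺]²/(K1K2)) = 1 / (1 + 10^+2.22 + 10^+1.11)
   = 1 / (1 + 165.96 + 12.882) = 1/179.84 = 0.005560
[CO3²⁻] = α₂ × DIC = 0.005560 × 4.24 = 0.0236 mmol/kg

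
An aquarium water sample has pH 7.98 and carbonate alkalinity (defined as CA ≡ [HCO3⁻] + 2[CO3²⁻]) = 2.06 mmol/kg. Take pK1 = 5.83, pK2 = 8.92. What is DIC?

CA = [HCO3⁻] + 2[CO3²⁻] = (α₁ + 2α₂)·DIC
At pH 7.98: [H⁺]/K1 = 10^-2.15 = 0.0070795, K2/[H⁺] = 10^-0.94 = 0.11482
α₁ = 1/(1 + 0.0070795 + 0.11482) = 1/1.1219 = 0.8913; α₂ = α₁·K2/[H⁺] = 0.1023
α₁ + 2α₂ = 1.0960
DIC = CA / (α₁ + 2α₂) = 2.06 / 1.0960 = 1.88 mmol/kg

DIC = 1.88 mmol/kg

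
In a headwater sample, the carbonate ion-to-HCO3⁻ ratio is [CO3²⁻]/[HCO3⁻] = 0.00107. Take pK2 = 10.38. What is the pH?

pH = 7.41

From K2 = [H⁺][CO3²⁻]/[HCO3⁻]:  pH = pK2 + log₁₀([CO3²⁻]/[HCO3⁻])
log₁₀(0.00107) = -2.971
pH = 10.38 + (-2.971) = 7.41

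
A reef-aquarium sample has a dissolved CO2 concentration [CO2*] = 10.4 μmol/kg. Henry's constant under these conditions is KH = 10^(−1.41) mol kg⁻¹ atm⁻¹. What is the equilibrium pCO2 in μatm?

KH = 10^(−1.41) = 3.890×10^-2 mol kg⁻¹ atm⁻¹
pCO2 = [CO2*]/KH = 10.4×10^-6 / 3.890×10^-2 = 2.67×10^-4 atm = 267 μatm

pCO2 = 267 μatm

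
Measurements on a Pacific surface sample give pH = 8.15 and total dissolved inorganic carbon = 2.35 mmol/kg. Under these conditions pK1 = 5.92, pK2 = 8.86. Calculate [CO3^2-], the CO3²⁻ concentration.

α₂ = 1 / (1 + [H⁺]/K2 + [H⁺]²/(K1K2)) = 1 / (1 + 10^+0.71 + 10^-1.52)
   = 1 / (1 + 5.1286 + 0.030200) = 1/6.1588 = 0.1624
[CO3²⁻] = α₂ × DIC = 0.1624 × 2.35 = 0.382 mmol/kg

[CO3²⁻] = 0.382 mmol/kg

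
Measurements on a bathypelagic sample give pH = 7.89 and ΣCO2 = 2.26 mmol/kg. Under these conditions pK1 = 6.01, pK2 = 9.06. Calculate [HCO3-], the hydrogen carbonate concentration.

[HCO3⁻] = 2.09 mmol/kg

α₁ = 1 / (1 + [H⁺]/K1 + K2/[H⁺]) = 1 / (1 + 10^-1.88 + 10^-1.17)
   = 1 / (1 + 0.013183 + 0.067608) = 1/1.0808 = 0.9252
[HCO3⁻] = α₁ × DIC = 0.9252 × 2.26 = 2.09 mmol/kg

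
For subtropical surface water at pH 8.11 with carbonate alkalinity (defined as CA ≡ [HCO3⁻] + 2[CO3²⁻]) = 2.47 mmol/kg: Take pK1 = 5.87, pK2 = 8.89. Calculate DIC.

DIC = 2.17 mmol/kg

CA = [HCO3⁻] + 2[CO3²⁻] = (α₁ + 2α₂)·DIC
At pH 8.11: [H⁺]/K1 = 10^-2.24 = 0.0057544, K2/[H⁺] = 10^-0.78 = 0.16596
α₁ = 1/(1 + 0.0057544 + 0.16596) = 1/1.1717 = 0.8535; α₂ = α₁·K2/[H⁺] = 0.1416
α₁ + 2α₂ = 1.1367
DIC = CA / (α₁ + 2α₂) = 2.47 / 1.1367 = 2.17 mmol/kg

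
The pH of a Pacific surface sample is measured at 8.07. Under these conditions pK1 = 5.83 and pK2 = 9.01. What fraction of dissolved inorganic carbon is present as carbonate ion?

α₂ = 0.102

α₂ = 1 / (1 + [H⁺]/K2 + [H⁺]²/(K1K2)) = 1 / (1 + 10^+0.94 + 10^-1.30)
   = 1 / (1 + 8.7096 + 0.050119) = 1/9.7598 = 0.1025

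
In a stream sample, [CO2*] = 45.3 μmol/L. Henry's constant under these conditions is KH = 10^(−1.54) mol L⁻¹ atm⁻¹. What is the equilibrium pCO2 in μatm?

KH = 10^(−1.54) = 2.884×10^-2 mol L⁻¹ atm⁻¹
pCO2 = [CO2*]/KH = 45.3×10^-6 / 2.884×10^-2 = 1.57×10^-3 atm = 1570 μatm

pCO2 = 1570 μatm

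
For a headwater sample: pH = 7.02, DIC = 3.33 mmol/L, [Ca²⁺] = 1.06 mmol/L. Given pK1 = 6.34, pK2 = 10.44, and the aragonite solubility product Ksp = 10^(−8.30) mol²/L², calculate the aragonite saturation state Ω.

α₂ = 1 / (1 + [H⁺]/K2 + [H⁺]²/(K1K2)) = 1 / (1 + 10^+3.42 + 10^+2.74)
   = 1 / (1 + 2630.3 + 549.54) = 1/3180.8 = 0.0003144
[CO3²⁻] = α₂ × DIC = 0.0003144 × 3.33 = 0.001047 mmol/L = 1.047 μmol/L
Ksp = 10^(−8.30) = 5.012×10^-9
Ω = [Ca²⁺][CO3²⁻]/Ksp = (1.06×10^-3)(1.047×10^-6) / 5.012×10^-9 = 0.221

Ω = 0.221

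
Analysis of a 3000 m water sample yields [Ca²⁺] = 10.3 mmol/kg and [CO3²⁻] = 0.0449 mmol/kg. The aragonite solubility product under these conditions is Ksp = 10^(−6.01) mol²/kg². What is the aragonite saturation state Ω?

Ω = 0.473

Ksp = 10^(−6.01) = 9.772×10^-7
Ω = [Ca²⁺][CO3²⁻]/Ksp = (10.3×10^-3)(0.0449×10^-3) / 9.772×10^-7 = 0.473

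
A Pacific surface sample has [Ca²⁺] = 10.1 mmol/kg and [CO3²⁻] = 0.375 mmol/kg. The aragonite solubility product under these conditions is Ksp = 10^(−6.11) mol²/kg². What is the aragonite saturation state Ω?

Ksp = 10^(−6.11) = 7.762×10^-7
Ω = [Ca²⁺][CO3²⁻]/Ksp = (10.1×10^-3)(0.375×10^-3) / 7.762×10^-7 = 4.88

Ω = 4.88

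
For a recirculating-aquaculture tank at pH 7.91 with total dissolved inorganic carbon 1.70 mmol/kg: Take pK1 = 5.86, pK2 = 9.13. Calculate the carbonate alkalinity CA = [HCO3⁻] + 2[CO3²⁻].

CA = [HCO3⁻] + 2[CO3²⁻] = (α₁ + 2α₂)·DIC
At pH 7.91: [H⁺]/K1 = 10^-2.05 = 0.0089125, K2/[H⁺] = 10^-1.22 = 0.060256
α₁ = 1/(1 + 0.0089125 + 0.060256) = 1/1.0692 = 0.9353; α₂ = α₁·K2/[H⁺] = 0.05636
α₁ + 2α₂ = 1.0480
CA = 1.0480 × 1.70 = 1.78 mmol/kg

CA = 1.78 mmol/kg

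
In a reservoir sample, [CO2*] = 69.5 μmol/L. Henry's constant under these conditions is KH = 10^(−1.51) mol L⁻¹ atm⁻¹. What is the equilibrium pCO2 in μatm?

KH = 10^(−1.51) = 3.090×10^-2 mol L⁻¹ atm⁻¹
pCO2 = [CO2*]/KH = 69.5×10^-6 / 3.090×10^-2 = 2.25×10^-3 atm = 2250 μatm

pCO2 = 2250 μatm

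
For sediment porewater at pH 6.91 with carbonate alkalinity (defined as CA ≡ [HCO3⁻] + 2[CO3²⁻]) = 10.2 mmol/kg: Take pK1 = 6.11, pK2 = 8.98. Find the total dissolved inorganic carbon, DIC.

CA = [HCO3⁻] + 2[CO3²⁻] = (α₁ + 2α₂)·DIC
At pH 6.91: [H⁺]/K1 = 10^-0.80 = 0.15849, K2/[H⁺] = 10^-2.07 = 0.0085114
α₁ = 1/(1 + 0.15849 + 0.0085114) = 1/1.1670 = 0.8569; α₂ = α₁·K2/[H⁺] = 0.007293
α₁ + 2α₂ = 0.8715
DIC = CA / (α₁ + 2α₂) = 10.2 / 0.8715 = 11.7 mmol/kg

DIC = 11.7 mmol/kg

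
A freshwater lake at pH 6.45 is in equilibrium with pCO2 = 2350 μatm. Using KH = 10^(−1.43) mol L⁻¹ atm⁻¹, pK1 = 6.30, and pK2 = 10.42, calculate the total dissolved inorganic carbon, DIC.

DIC = 0.211 mmol/L

[CO2*] = KH · pCO2 = 10^(−1.43) × 2350×10^-6 = 8.731×10^-5 mol/L
α₀ = 1/(1 + K1/[H⁺] + K1K2/[H⁺]²) = 1/(1 + 10^+0.15 + 10^-3.82) = 0.4145
DIC = [CO2*]/α₀ = 8.731×10^-5 / 0.4145 = 0.211 mmol/L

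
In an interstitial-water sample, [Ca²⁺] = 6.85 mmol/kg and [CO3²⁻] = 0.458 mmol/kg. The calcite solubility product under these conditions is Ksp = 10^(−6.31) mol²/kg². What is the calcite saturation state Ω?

Ω = 6.41

Ksp = 10^(−6.31) = 4.898×10^-7
Ω = [Ca²⁺][CO3²⁻]/Ksp = (6.85×10^-3)(0.458×10^-3) / 4.898×10^-7 = 6.41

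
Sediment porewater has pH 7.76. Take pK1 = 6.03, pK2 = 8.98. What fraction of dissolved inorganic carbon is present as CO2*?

α₀ = 0.0173

α₀ = 1 / (1 + K1/[H⁺] + K1K2/[H⁺]²) = 1 / (1 + 10^+1.73 + 10^+0.51)
   = 1 / (1 + 53.703 + 3.2359) = 1/57.939 = 0.01726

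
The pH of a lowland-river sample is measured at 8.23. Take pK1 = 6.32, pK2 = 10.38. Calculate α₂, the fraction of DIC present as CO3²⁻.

α₂ = 0.00694

α₂ = 1 / (1 + [H⁺]/K2 + [H⁺]²/(K1K2)) = 1 / (1 + 10^+2.15 + 10^+0.24)
   = 1 / (1 + 141.25 + 1.7378) = 1/143.99 = 0.006945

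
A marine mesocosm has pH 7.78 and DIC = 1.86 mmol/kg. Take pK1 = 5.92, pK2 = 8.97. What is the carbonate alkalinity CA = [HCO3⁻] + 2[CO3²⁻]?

CA = [HCO3⁻] + 2[CO3²⁻] = (α₁ + 2α₂)·DIC
At pH 7.78: [H⁺]/K1 = 10^-1.86 = 0.013804, K2/[H⁺] = 10^-1.19 = 0.064565
α₁ = 1/(1 + 0.013804 + 0.064565) = 1/1.0784 = 0.9273; α₂ = α₁·K2/[H⁺] = 0.05987
α₁ + 2α₂ = 1.0471
CA = 1.0471 × 1.86 = 1.95 mmol/kg

CA = 1.95 mmol/kg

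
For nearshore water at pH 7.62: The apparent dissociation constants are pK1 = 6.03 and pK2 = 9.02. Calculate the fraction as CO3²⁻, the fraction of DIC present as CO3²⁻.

α₂ = 1 / (1 + [H⁺]/K2 + [H⁺]²/(K1K2)) = 1 / (1 + 10^+1.40 + 10^-0.19)
   = 1 / (1 + 25.119 + 0.64565) = 1/26.765 = 0.03736

α₂ = 0.0374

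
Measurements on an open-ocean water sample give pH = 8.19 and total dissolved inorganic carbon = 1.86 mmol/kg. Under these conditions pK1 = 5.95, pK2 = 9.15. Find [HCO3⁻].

α₁ = 1 / (1 + [H⁺]/K1 + K2/[H⁺]) = 1 / (1 + 10^-2.24 + 10^-0.96)
   = 1 / (1 + 0.0057544 + 0.10965) = 1/1.1154 = 0.8965
[HCO3⁻] = α₁ × DIC = 0.8965 × 1.86 = 1.67 mmol/kg

[HCO3⁻] = 1.67 mmol/kg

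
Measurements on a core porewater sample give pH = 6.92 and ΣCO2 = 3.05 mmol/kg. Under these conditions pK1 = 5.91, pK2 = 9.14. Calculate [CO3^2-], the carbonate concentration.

[CO3²⁻] = 16.7 μmol/kg

α₂ = 1 / (1 + [H⁺]/K2 + [H⁺]²/(K1K2)) = 1 / (1 + 10^+2.22 + 10^+1.21)
   = 1 / (1 + 165.96 + 16.218) = 1/183.18 = 0.005459
[CO3²⁻] = α₂ × DIC = 0.005459 × 3.05 = 0.0167 mmol/kg = 16.7 μmol/kg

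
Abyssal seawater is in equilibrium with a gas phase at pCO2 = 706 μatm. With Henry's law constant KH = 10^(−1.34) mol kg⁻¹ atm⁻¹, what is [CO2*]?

[CO2*] = 32.3 μmol/kg

KH = 10^(−1.34) = 4.571×10^-2 mol kg⁻¹ atm⁻¹
[CO2*] = KH · pCO2 = 4.571×10^-2 × 706×10^-6 atm = 3.23×10^-5 mol/kg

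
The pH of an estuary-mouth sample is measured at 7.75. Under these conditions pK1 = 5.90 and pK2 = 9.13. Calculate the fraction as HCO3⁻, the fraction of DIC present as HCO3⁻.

α₁ = 1 / (1 + [H⁺]/K1 + K2/[H⁺]) = 1 / (1 + 10^-1.85 + 10^-1.38)
   = 1 / (1 + 0.014125 + 0.041687) = 1/1.0558 = 0.9471

α₁ = 0.947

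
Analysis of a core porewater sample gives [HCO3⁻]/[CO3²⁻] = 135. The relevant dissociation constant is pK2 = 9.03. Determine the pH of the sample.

pH = 6.90

From K2 = [H⁺][CO3²⁻]/[HCO3⁻]:  pH = pK2 − log₁₀([HCO3⁻]/[CO3²⁻])
log₁₀(135) = +2.130
pH = 9.03 − (+2.130) = 6.90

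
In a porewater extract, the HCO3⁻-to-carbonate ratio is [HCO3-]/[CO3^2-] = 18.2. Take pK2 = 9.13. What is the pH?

pH = 7.87

From K2 = [H⁺][CO3^2-]/[HCO3-]:  pH = pK2 − log₁₀([HCO3-]/[CO3^2-])
log₁₀(18.2) = +1.260
pH = 9.13 − (+1.260) = 7.87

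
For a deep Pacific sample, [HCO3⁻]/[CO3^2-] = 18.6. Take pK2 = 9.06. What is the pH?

pH = 7.79

From K2 = [H⁺][CO3^2-]/[HCO3⁻]:  pH = pK2 − log₁₀([HCO3⁻]/[CO3^2-])
log₁₀(18.6) = +1.270
pH = 9.06 − (+1.270) = 7.79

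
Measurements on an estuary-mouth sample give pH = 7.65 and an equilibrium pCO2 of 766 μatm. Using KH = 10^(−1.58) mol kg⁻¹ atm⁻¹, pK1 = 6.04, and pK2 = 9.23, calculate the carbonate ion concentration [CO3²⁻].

[CO3²⁻] = 0.0216 mmol/kg

[CO2*] = KH · pCO2 = 10^(−1.58) × 766×10^-6 = 2.015×10^-5 mol/kg
α₀ = 1/(1 + K1/[H⁺] + K1K2/[H⁺]²) = 1/(1 + 10^+1.61 + 10^+0.03) = 0.02336
DIC = [CO2*]/α₀ = 2.015×10^-5 / 0.02336 = 0.8625 mmol/kg
[CO3²⁻] = α₂·DIC; α₂ = 0.02503, so [CO3²⁻] = 0.02503 × 0.8625 = 0.0216 mmol/kg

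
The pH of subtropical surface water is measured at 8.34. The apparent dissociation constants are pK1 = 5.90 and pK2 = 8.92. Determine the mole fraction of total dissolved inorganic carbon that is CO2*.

α₀ = 0.00287

α₀ = 1 / (1 + K1/[H⁺] + K1K2/[H⁺]²) = 1 / (1 + 10^+2.44 + 10^+1.86)
   = 1 / (1 + 275.42 + 72.444) = 1/348.87 = 0.002866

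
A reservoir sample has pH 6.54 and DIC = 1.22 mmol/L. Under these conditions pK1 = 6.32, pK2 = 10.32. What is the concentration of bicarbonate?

[HCO3⁻] = 0.761 mmol/L

α₁ = 1 / (1 + [H⁺]/K1 + K2/[H⁺]) = 1 / (1 + 10^-0.22 + 10^-3.78)
   = 1 / (1 + 0.60256 + 0.00016596) = 1/1.6027 = 0.6239
[HCO3⁻] = α₁ × DIC = 0.6239 × 1.22 = 0.761 mmol/L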